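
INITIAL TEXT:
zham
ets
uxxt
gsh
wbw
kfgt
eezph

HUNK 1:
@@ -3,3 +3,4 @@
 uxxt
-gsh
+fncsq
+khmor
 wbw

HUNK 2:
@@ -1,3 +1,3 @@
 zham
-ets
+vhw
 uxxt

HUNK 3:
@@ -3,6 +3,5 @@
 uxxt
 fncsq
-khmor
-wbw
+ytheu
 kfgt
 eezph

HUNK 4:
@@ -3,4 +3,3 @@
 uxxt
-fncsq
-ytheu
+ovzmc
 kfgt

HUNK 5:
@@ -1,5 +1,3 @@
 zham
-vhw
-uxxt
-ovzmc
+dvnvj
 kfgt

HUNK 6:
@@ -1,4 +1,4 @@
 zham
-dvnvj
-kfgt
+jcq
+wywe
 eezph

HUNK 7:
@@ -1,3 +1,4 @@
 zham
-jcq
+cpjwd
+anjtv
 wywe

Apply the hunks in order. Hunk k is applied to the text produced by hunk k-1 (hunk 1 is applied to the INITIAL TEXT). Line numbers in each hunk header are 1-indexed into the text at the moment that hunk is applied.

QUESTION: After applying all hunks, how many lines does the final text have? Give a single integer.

Hunk 1: at line 3 remove [gsh] add [fncsq,khmor] -> 8 lines: zham ets uxxt fncsq khmor wbw kfgt eezph
Hunk 2: at line 1 remove [ets] add [vhw] -> 8 lines: zham vhw uxxt fncsq khmor wbw kfgt eezph
Hunk 3: at line 3 remove [khmor,wbw] add [ytheu] -> 7 lines: zham vhw uxxt fncsq ytheu kfgt eezph
Hunk 4: at line 3 remove [fncsq,ytheu] add [ovzmc] -> 6 lines: zham vhw uxxt ovzmc kfgt eezph
Hunk 5: at line 1 remove [vhw,uxxt,ovzmc] add [dvnvj] -> 4 lines: zham dvnvj kfgt eezph
Hunk 6: at line 1 remove [dvnvj,kfgt] add [jcq,wywe] -> 4 lines: zham jcq wywe eezph
Hunk 7: at line 1 remove [jcq] add [cpjwd,anjtv] -> 5 lines: zham cpjwd anjtv wywe eezph
Final line count: 5

Answer: 5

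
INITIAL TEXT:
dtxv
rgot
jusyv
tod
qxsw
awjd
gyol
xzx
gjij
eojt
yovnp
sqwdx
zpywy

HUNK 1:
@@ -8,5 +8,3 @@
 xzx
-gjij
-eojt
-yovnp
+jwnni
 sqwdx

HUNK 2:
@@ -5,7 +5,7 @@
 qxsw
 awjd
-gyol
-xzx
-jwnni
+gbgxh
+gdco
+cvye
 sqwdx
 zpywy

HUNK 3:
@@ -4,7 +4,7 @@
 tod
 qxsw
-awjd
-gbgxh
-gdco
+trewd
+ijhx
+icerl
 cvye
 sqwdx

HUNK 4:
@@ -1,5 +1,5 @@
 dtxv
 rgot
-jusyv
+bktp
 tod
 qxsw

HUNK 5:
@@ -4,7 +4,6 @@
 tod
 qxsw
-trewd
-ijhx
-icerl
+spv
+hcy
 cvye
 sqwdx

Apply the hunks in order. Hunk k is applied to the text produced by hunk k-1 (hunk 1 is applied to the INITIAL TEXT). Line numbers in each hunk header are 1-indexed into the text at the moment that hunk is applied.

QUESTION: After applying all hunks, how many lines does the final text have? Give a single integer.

Answer: 10

Derivation:
Hunk 1: at line 8 remove [gjij,eojt,yovnp] add [jwnni] -> 11 lines: dtxv rgot jusyv tod qxsw awjd gyol xzx jwnni sqwdx zpywy
Hunk 2: at line 5 remove [gyol,xzx,jwnni] add [gbgxh,gdco,cvye] -> 11 lines: dtxv rgot jusyv tod qxsw awjd gbgxh gdco cvye sqwdx zpywy
Hunk 3: at line 4 remove [awjd,gbgxh,gdco] add [trewd,ijhx,icerl] -> 11 lines: dtxv rgot jusyv tod qxsw trewd ijhx icerl cvye sqwdx zpywy
Hunk 4: at line 1 remove [jusyv] add [bktp] -> 11 lines: dtxv rgot bktp tod qxsw trewd ijhx icerl cvye sqwdx zpywy
Hunk 5: at line 4 remove [trewd,ijhx,icerl] add [spv,hcy] -> 10 lines: dtxv rgot bktp tod qxsw spv hcy cvye sqwdx zpywy
Final line count: 10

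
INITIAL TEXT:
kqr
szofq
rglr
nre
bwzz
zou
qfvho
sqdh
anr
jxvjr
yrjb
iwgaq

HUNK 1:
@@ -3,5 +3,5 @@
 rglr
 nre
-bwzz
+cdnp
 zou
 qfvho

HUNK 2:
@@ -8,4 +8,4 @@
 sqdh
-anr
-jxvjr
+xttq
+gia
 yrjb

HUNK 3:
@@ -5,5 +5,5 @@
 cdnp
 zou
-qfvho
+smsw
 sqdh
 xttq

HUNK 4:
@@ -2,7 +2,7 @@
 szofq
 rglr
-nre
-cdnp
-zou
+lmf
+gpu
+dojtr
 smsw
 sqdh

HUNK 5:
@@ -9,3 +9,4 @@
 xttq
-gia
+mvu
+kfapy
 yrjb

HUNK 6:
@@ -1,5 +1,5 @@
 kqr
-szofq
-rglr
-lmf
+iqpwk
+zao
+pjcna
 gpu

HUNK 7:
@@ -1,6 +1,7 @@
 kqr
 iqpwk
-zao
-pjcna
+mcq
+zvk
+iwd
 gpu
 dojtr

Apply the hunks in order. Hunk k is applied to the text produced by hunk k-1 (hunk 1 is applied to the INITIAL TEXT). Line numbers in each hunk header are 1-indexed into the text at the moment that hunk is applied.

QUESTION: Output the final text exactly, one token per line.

Answer: kqr
iqpwk
mcq
zvk
iwd
gpu
dojtr
smsw
sqdh
xttq
mvu
kfapy
yrjb
iwgaq

Derivation:
Hunk 1: at line 3 remove [bwzz] add [cdnp] -> 12 lines: kqr szofq rglr nre cdnp zou qfvho sqdh anr jxvjr yrjb iwgaq
Hunk 2: at line 8 remove [anr,jxvjr] add [xttq,gia] -> 12 lines: kqr szofq rglr nre cdnp zou qfvho sqdh xttq gia yrjb iwgaq
Hunk 3: at line 5 remove [qfvho] add [smsw] -> 12 lines: kqr szofq rglr nre cdnp zou smsw sqdh xttq gia yrjb iwgaq
Hunk 4: at line 2 remove [nre,cdnp,zou] add [lmf,gpu,dojtr] -> 12 lines: kqr szofq rglr lmf gpu dojtr smsw sqdh xttq gia yrjb iwgaq
Hunk 5: at line 9 remove [gia] add [mvu,kfapy] -> 13 lines: kqr szofq rglr lmf gpu dojtr smsw sqdh xttq mvu kfapy yrjb iwgaq
Hunk 6: at line 1 remove [szofq,rglr,lmf] add [iqpwk,zao,pjcna] -> 13 lines: kqr iqpwk zao pjcna gpu dojtr smsw sqdh xttq mvu kfapy yrjb iwgaq
Hunk 7: at line 1 remove [zao,pjcna] add [mcq,zvk,iwd] -> 14 lines: kqr iqpwk mcq zvk iwd gpu dojtr smsw sqdh xttq mvu kfapy yrjb iwgaq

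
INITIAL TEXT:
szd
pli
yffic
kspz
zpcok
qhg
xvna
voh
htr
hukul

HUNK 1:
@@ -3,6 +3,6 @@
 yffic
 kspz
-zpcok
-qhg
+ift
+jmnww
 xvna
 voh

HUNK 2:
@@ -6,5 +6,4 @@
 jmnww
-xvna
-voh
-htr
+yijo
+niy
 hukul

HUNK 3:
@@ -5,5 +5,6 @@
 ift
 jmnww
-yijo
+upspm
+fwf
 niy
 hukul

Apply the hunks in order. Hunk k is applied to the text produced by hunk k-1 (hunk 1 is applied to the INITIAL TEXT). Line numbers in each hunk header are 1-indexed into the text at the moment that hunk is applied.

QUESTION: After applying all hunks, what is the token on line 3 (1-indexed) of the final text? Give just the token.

Hunk 1: at line 3 remove [zpcok,qhg] add [ift,jmnww] -> 10 lines: szd pli yffic kspz ift jmnww xvna voh htr hukul
Hunk 2: at line 6 remove [xvna,voh,htr] add [yijo,niy] -> 9 lines: szd pli yffic kspz ift jmnww yijo niy hukul
Hunk 3: at line 5 remove [yijo] add [upspm,fwf] -> 10 lines: szd pli yffic kspz ift jmnww upspm fwf niy hukul
Final line 3: yffic

Answer: yffic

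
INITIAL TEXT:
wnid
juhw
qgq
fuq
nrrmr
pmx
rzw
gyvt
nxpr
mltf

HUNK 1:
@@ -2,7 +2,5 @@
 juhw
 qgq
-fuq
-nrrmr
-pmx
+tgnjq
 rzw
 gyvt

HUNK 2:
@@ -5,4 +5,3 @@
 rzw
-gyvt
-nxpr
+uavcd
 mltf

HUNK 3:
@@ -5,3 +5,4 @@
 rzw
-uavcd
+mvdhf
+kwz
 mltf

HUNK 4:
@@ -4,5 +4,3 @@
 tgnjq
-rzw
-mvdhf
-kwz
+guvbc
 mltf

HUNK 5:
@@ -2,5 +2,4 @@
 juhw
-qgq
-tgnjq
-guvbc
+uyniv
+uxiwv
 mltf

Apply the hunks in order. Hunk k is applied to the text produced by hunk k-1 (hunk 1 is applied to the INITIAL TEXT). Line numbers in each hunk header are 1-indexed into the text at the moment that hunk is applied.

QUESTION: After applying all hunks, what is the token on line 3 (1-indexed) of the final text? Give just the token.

Answer: uyniv

Derivation:
Hunk 1: at line 2 remove [fuq,nrrmr,pmx] add [tgnjq] -> 8 lines: wnid juhw qgq tgnjq rzw gyvt nxpr mltf
Hunk 2: at line 5 remove [gyvt,nxpr] add [uavcd] -> 7 lines: wnid juhw qgq tgnjq rzw uavcd mltf
Hunk 3: at line 5 remove [uavcd] add [mvdhf,kwz] -> 8 lines: wnid juhw qgq tgnjq rzw mvdhf kwz mltf
Hunk 4: at line 4 remove [rzw,mvdhf,kwz] add [guvbc] -> 6 lines: wnid juhw qgq tgnjq guvbc mltf
Hunk 5: at line 2 remove [qgq,tgnjq,guvbc] add [uyniv,uxiwv] -> 5 lines: wnid juhw uyniv uxiwv mltf
Final line 3: uyniv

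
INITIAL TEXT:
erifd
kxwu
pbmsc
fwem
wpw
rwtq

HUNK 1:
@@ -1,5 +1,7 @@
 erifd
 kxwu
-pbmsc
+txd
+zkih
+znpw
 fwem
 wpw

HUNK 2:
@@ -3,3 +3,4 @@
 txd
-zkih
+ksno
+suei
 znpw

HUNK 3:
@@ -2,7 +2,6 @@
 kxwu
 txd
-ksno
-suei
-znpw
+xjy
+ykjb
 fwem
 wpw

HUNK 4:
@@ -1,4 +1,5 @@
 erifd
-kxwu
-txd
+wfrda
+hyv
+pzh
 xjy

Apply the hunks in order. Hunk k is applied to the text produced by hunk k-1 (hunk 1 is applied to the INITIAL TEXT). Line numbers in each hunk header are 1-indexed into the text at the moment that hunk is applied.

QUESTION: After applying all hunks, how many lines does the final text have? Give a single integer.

Answer: 9

Derivation:
Hunk 1: at line 1 remove [pbmsc] add [txd,zkih,znpw] -> 8 lines: erifd kxwu txd zkih znpw fwem wpw rwtq
Hunk 2: at line 3 remove [zkih] add [ksno,suei] -> 9 lines: erifd kxwu txd ksno suei znpw fwem wpw rwtq
Hunk 3: at line 2 remove [ksno,suei,znpw] add [xjy,ykjb] -> 8 lines: erifd kxwu txd xjy ykjb fwem wpw rwtq
Hunk 4: at line 1 remove [kxwu,txd] add [wfrda,hyv,pzh] -> 9 lines: erifd wfrda hyv pzh xjy ykjb fwem wpw rwtq
Final line count: 9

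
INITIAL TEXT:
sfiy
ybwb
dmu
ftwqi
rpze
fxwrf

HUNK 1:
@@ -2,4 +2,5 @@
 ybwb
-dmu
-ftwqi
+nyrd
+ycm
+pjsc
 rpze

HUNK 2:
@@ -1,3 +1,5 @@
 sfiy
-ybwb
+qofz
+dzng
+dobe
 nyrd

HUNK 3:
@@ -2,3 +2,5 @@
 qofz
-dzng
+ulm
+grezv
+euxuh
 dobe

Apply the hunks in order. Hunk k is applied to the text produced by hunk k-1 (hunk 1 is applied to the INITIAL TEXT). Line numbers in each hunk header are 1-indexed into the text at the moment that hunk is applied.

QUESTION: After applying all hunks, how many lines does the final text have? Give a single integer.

Answer: 11

Derivation:
Hunk 1: at line 2 remove [dmu,ftwqi] add [nyrd,ycm,pjsc] -> 7 lines: sfiy ybwb nyrd ycm pjsc rpze fxwrf
Hunk 2: at line 1 remove [ybwb] add [qofz,dzng,dobe] -> 9 lines: sfiy qofz dzng dobe nyrd ycm pjsc rpze fxwrf
Hunk 3: at line 2 remove [dzng] add [ulm,grezv,euxuh] -> 11 lines: sfiy qofz ulm grezv euxuh dobe nyrd ycm pjsc rpze fxwrf
Final line count: 11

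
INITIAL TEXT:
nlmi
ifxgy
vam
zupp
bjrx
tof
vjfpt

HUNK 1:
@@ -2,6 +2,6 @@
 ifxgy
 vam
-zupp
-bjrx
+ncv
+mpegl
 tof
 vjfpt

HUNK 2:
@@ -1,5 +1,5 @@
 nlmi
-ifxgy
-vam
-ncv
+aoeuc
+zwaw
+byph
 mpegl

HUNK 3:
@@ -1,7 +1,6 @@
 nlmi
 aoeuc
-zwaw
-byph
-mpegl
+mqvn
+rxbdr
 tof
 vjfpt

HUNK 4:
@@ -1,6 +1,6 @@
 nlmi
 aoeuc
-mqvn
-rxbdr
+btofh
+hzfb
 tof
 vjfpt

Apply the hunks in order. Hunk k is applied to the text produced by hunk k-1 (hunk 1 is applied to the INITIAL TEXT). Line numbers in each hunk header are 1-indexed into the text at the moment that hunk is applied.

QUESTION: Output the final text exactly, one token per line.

Answer: nlmi
aoeuc
btofh
hzfb
tof
vjfpt

Derivation:
Hunk 1: at line 2 remove [zupp,bjrx] add [ncv,mpegl] -> 7 lines: nlmi ifxgy vam ncv mpegl tof vjfpt
Hunk 2: at line 1 remove [ifxgy,vam,ncv] add [aoeuc,zwaw,byph] -> 7 lines: nlmi aoeuc zwaw byph mpegl tof vjfpt
Hunk 3: at line 1 remove [zwaw,byph,mpegl] add [mqvn,rxbdr] -> 6 lines: nlmi aoeuc mqvn rxbdr tof vjfpt
Hunk 4: at line 1 remove [mqvn,rxbdr] add [btofh,hzfb] -> 6 lines: nlmi aoeuc btofh hzfb tof vjfpt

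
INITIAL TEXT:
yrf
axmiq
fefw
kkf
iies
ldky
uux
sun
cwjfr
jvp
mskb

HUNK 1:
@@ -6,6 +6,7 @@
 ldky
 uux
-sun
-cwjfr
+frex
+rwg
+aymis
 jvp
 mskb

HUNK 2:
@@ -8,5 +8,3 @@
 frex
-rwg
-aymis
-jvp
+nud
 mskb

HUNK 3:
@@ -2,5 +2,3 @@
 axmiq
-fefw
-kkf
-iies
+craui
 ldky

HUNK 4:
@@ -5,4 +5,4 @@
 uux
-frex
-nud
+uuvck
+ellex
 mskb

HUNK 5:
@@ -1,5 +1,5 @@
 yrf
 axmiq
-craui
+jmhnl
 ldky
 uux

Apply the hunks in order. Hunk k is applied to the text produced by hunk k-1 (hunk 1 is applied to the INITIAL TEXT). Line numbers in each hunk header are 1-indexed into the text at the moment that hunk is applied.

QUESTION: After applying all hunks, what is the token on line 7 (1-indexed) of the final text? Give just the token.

Answer: ellex

Derivation:
Hunk 1: at line 6 remove [sun,cwjfr] add [frex,rwg,aymis] -> 12 lines: yrf axmiq fefw kkf iies ldky uux frex rwg aymis jvp mskb
Hunk 2: at line 8 remove [rwg,aymis,jvp] add [nud] -> 10 lines: yrf axmiq fefw kkf iies ldky uux frex nud mskb
Hunk 3: at line 2 remove [fefw,kkf,iies] add [craui] -> 8 lines: yrf axmiq craui ldky uux frex nud mskb
Hunk 4: at line 5 remove [frex,nud] add [uuvck,ellex] -> 8 lines: yrf axmiq craui ldky uux uuvck ellex mskb
Hunk 5: at line 1 remove [craui] add [jmhnl] -> 8 lines: yrf axmiq jmhnl ldky uux uuvck ellex mskb
Final line 7: ellex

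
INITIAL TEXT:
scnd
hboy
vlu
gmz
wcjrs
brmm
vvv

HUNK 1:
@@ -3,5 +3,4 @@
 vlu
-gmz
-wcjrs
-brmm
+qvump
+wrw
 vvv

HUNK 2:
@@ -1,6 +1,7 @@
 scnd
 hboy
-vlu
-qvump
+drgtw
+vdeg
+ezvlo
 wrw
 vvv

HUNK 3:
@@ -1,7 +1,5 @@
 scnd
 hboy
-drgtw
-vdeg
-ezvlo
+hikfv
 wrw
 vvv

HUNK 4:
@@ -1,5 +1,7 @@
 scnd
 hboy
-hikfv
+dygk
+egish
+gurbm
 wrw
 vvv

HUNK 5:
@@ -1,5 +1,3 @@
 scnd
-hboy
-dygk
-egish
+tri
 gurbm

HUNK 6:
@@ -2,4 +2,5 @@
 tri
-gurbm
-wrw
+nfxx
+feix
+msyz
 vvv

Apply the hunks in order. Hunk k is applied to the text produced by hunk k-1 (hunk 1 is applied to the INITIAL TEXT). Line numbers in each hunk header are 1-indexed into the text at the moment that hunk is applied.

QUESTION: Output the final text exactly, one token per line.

Answer: scnd
tri
nfxx
feix
msyz
vvv

Derivation:
Hunk 1: at line 3 remove [gmz,wcjrs,brmm] add [qvump,wrw] -> 6 lines: scnd hboy vlu qvump wrw vvv
Hunk 2: at line 1 remove [vlu,qvump] add [drgtw,vdeg,ezvlo] -> 7 lines: scnd hboy drgtw vdeg ezvlo wrw vvv
Hunk 3: at line 1 remove [drgtw,vdeg,ezvlo] add [hikfv] -> 5 lines: scnd hboy hikfv wrw vvv
Hunk 4: at line 1 remove [hikfv] add [dygk,egish,gurbm] -> 7 lines: scnd hboy dygk egish gurbm wrw vvv
Hunk 5: at line 1 remove [hboy,dygk,egish] add [tri] -> 5 lines: scnd tri gurbm wrw vvv
Hunk 6: at line 2 remove [gurbm,wrw] add [nfxx,feix,msyz] -> 6 lines: scnd tri nfxx feix msyz vvv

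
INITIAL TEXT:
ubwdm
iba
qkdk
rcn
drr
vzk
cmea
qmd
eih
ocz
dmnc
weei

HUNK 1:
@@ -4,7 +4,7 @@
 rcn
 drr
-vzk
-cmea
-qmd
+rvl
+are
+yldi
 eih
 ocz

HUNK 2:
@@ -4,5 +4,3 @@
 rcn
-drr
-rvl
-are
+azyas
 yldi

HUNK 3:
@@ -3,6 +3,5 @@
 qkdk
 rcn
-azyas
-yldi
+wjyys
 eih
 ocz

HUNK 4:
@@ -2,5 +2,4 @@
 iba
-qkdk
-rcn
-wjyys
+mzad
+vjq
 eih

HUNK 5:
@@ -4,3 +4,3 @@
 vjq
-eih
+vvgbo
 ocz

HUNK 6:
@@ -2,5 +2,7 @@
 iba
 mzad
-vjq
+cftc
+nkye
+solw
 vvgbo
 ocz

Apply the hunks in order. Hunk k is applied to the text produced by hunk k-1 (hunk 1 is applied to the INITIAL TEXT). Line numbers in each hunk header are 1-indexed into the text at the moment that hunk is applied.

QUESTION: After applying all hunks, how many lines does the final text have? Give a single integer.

Answer: 10

Derivation:
Hunk 1: at line 4 remove [vzk,cmea,qmd] add [rvl,are,yldi] -> 12 lines: ubwdm iba qkdk rcn drr rvl are yldi eih ocz dmnc weei
Hunk 2: at line 4 remove [drr,rvl,are] add [azyas] -> 10 lines: ubwdm iba qkdk rcn azyas yldi eih ocz dmnc weei
Hunk 3: at line 3 remove [azyas,yldi] add [wjyys] -> 9 lines: ubwdm iba qkdk rcn wjyys eih ocz dmnc weei
Hunk 4: at line 2 remove [qkdk,rcn,wjyys] add [mzad,vjq] -> 8 lines: ubwdm iba mzad vjq eih ocz dmnc weei
Hunk 5: at line 4 remove [eih] add [vvgbo] -> 8 lines: ubwdm iba mzad vjq vvgbo ocz dmnc weei
Hunk 6: at line 2 remove [vjq] add [cftc,nkye,solw] -> 10 lines: ubwdm iba mzad cftc nkye solw vvgbo ocz dmnc weei
Final line count: 10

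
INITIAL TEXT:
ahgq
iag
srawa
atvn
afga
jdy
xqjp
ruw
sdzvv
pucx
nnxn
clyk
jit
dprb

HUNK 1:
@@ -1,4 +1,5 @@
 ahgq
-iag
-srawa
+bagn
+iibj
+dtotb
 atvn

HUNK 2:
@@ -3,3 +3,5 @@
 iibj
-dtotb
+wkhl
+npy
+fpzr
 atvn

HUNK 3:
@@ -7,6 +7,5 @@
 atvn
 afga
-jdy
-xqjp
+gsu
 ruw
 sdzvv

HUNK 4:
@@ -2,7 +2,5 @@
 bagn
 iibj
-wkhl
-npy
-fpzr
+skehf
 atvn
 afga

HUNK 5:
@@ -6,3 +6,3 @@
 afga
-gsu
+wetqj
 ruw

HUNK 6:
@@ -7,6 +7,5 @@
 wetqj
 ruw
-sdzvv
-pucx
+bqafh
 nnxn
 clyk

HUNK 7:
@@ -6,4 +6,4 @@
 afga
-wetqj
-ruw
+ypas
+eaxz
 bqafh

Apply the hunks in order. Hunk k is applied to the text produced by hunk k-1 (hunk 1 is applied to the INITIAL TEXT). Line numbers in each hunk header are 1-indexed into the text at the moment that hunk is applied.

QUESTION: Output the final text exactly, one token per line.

Answer: ahgq
bagn
iibj
skehf
atvn
afga
ypas
eaxz
bqafh
nnxn
clyk
jit
dprb

Derivation:
Hunk 1: at line 1 remove [iag,srawa] add [bagn,iibj,dtotb] -> 15 lines: ahgq bagn iibj dtotb atvn afga jdy xqjp ruw sdzvv pucx nnxn clyk jit dprb
Hunk 2: at line 3 remove [dtotb] add [wkhl,npy,fpzr] -> 17 lines: ahgq bagn iibj wkhl npy fpzr atvn afga jdy xqjp ruw sdzvv pucx nnxn clyk jit dprb
Hunk 3: at line 7 remove [jdy,xqjp] add [gsu] -> 16 lines: ahgq bagn iibj wkhl npy fpzr atvn afga gsu ruw sdzvv pucx nnxn clyk jit dprb
Hunk 4: at line 2 remove [wkhl,npy,fpzr] add [skehf] -> 14 lines: ahgq bagn iibj skehf atvn afga gsu ruw sdzvv pucx nnxn clyk jit dprb
Hunk 5: at line 6 remove [gsu] add [wetqj] -> 14 lines: ahgq bagn iibj skehf atvn afga wetqj ruw sdzvv pucx nnxn clyk jit dprb
Hunk 6: at line 7 remove [sdzvv,pucx] add [bqafh] -> 13 lines: ahgq bagn iibj skehf atvn afga wetqj ruw bqafh nnxn clyk jit dprb
Hunk 7: at line 6 remove [wetqj,ruw] add [ypas,eaxz] -> 13 lines: ahgq bagn iibj skehf atvn afga ypas eaxz bqafh nnxn clyk jit dprb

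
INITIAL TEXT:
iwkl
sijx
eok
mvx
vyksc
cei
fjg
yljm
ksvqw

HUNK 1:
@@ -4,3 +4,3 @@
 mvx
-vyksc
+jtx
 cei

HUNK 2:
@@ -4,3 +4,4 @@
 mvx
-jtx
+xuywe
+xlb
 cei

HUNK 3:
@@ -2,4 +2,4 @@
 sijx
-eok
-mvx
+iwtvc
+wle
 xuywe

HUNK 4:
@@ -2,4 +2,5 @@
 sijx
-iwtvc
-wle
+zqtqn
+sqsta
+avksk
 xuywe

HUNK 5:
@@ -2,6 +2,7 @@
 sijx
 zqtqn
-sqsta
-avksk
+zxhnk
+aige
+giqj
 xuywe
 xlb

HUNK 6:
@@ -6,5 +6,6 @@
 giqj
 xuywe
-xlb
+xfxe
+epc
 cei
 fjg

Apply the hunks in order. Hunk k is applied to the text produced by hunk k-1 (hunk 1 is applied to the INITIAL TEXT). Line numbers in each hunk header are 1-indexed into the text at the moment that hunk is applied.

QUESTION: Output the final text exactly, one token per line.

Answer: iwkl
sijx
zqtqn
zxhnk
aige
giqj
xuywe
xfxe
epc
cei
fjg
yljm
ksvqw

Derivation:
Hunk 1: at line 4 remove [vyksc] add [jtx] -> 9 lines: iwkl sijx eok mvx jtx cei fjg yljm ksvqw
Hunk 2: at line 4 remove [jtx] add [xuywe,xlb] -> 10 lines: iwkl sijx eok mvx xuywe xlb cei fjg yljm ksvqw
Hunk 3: at line 2 remove [eok,mvx] add [iwtvc,wle] -> 10 lines: iwkl sijx iwtvc wle xuywe xlb cei fjg yljm ksvqw
Hunk 4: at line 2 remove [iwtvc,wle] add [zqtqn,sqsta,avksk] -> 11 lines: iwkl sijx zqtqn sqsta avksk xuywe xlb cei fjg yljm ksvqw
Hunk 5: at line 2 remove [sqsta,avksk] add [zxhnk,aige,giqj] -> 12 lines: iwkl sijx zqtqn zxhnk aige giqj xuywe xlb cei fjg yljm ksvqw
Hunk 6: at line 6 remove [xlb] add [xfxe,epc] -> 13 lines: iwkl sijx zqtqn zxhnk aige giqj xuywe xfxe epc cei fjg yljm ksvqw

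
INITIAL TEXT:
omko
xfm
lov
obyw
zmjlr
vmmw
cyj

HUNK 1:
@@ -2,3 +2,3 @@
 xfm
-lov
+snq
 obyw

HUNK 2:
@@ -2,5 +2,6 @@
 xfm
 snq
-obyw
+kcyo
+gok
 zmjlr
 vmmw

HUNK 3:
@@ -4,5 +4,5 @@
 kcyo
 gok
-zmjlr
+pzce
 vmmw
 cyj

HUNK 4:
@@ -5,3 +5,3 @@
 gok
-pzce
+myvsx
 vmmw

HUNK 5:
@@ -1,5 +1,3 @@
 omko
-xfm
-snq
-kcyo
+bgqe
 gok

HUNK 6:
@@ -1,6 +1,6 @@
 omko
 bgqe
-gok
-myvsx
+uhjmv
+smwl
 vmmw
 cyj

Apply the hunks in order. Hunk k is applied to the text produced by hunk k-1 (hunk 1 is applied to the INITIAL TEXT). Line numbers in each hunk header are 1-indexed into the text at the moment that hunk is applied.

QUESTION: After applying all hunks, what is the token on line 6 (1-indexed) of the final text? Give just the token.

Answer: cyj

Derivation:
Hunk 1: at line 2 remove [lov] add [snq] -> 7 lines: omko xfm snq obyw zmjlr vmmw cyj
Hunk 2: at line 2 remove [obyw] add [kcyo,gok] -> 8 lines: omko xfm snq kcyo gok zmjlr vmmw cyj
Hunk 3: at line 4 remove [zmjlr] add [pzce] -> 8 lines: omko xfm snq kcyo gok pzce vmmw cyj
Hunk 4: at line 5 remove [pzce] add [myvsx] -> 8 lines: omko xfm snq kcyo gok myvsx vmmw cyj
Hunk 5: at line 1 remove [xfm,snq,kcyo] add [bgqe] -> 6 lines: omko bgqe gok myvsx vmmw cyj
Hunk 6: at line 1 remove [gok,myvsx] add [uhjmv,smwl] -> 6 lines: omko bgqe uhjmv smwl vmmw cyj
Final line 6: cyj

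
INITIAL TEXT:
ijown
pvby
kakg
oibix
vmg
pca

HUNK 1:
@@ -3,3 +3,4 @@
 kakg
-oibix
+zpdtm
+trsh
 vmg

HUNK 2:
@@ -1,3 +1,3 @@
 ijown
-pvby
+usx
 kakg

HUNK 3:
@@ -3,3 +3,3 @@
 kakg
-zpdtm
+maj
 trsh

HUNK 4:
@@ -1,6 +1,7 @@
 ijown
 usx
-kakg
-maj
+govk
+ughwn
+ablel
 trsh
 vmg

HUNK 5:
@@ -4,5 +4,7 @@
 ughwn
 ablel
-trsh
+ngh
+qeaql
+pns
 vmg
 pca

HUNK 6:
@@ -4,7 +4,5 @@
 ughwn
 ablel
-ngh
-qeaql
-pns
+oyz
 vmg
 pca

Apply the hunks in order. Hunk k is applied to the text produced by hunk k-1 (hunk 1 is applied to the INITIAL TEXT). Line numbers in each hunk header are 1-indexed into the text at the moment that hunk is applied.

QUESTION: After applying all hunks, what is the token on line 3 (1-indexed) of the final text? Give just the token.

Hunk 1: at line 3 remove [oibix] add [zpdtm,trsh] -> 7 lines: ijown pvby kakg zpdtm trsh vmg pca
Hunk 2: at line 1 remove [pvby] add [usx] -> 7 lines: ijown usx kakg zpdtm trsh vmg pca
Hunk 3: at line 3 remove [zpdtm] add [maj] -> 7 lines: ijown usx kakg maj trsh vmg pca
Hunk 4: at line 1 remove [kakg,maj] add [govk,ughwn,ablel] -> 8 lines: ijown usx govk ughwn ablel trsh vmg pca
Hunk 5: at line 4 remove [trsh] add [ngh,qeaql,pns] -> 10 lines: ijown usx govk ughwn ablel ngh qeaql pns vmg pca
Hunk 6: at line 4 remove [ngh,qeaql,pns] add [oyz] -> 8 lines: ijown usx govk ughwn ablel oyz vmg pca
Final line 3: govk

Answer: govk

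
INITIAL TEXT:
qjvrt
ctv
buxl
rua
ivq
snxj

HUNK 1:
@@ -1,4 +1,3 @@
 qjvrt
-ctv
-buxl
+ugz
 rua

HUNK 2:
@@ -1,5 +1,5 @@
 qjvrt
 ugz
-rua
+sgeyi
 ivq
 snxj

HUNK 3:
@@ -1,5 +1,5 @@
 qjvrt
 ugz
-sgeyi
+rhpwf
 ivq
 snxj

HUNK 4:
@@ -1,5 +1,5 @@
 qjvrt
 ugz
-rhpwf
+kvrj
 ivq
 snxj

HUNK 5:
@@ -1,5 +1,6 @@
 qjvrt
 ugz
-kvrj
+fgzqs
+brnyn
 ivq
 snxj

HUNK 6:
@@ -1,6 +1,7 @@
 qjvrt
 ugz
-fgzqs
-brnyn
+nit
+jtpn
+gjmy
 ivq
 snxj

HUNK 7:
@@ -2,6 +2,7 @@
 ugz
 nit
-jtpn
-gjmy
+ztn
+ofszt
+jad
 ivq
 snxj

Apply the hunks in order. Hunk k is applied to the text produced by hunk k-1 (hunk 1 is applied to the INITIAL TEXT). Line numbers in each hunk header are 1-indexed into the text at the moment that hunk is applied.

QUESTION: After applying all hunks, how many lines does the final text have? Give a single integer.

Hunk 1: at line 1 remove [ctv,buxl] add [ugz] -> 5 lines: qjvrt ugz rua ivq snxj
Hunk 2: at line 1 remove [rua] add [sgeyi] -> 5 lines: qjvrt ugz sgeyi ivq snxj
Hunk 3: at line 1 remove [sgeyi] add [rhpwf] -> 5 lines: qjvrt ugz rhpwf ivq snxj
Hunk 4: at line 1 remove [rhpwf] add [kvrj] -> 5 lines: qjvrt ugz kvrj ivq snxj
Hunk 5: at line 1 remove [kvrj] add [fgzqs,brnyn] -> 6 lines: qjvrt ugz fgzqs brnyn ivq snxj
Hunk 6: at line 1 remove [fgzqs,brnyn] add [nit,jtpn,gjmy] -> 7 lines: qjvrt ugz nit jtpn gjmy ivq snxj
Hunk 7: at line 2 remove [jtpn,gjmy] add [ztn,ofszt,jad] -> 8 lines: qjvrt ugz nit ztn ofszt jad ivq snxj
Final line count: 8

Answer: 8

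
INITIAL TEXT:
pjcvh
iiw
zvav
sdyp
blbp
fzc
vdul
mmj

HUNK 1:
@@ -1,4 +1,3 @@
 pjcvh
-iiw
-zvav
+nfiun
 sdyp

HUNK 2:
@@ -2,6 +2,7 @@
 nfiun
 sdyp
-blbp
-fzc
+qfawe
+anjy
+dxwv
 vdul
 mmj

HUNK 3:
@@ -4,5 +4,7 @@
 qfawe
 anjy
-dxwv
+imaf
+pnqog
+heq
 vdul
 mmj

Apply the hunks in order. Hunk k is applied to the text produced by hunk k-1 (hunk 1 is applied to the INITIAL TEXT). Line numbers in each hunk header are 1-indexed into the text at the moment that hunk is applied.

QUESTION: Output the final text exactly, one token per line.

Answer: pjcvh
nfiun
sdyp
qfawe
anjy
imaf
pnqog
heq
vdul
mmj

Derivation:
Hunk 1: at line 1 remove [iiw,zvav] add [nfiun] -> 7 lines: pjcvh nfiun sdyp blbp fzc vdul mmj
Hunk 2: at line 2 remove [blbp,fzc] add [qfawe,anjy,dxwv] -> 8 lines: pjcvh nfiun sdyp qfawe anjy dxwv vdul mmj
Hunk 3: at line 4 remove [dxwv] add [imaf,pnqog,heq] -> 10 lines: pjcvh nfiun sdyp qfawe anjy imaf pnqog heq vdul mmj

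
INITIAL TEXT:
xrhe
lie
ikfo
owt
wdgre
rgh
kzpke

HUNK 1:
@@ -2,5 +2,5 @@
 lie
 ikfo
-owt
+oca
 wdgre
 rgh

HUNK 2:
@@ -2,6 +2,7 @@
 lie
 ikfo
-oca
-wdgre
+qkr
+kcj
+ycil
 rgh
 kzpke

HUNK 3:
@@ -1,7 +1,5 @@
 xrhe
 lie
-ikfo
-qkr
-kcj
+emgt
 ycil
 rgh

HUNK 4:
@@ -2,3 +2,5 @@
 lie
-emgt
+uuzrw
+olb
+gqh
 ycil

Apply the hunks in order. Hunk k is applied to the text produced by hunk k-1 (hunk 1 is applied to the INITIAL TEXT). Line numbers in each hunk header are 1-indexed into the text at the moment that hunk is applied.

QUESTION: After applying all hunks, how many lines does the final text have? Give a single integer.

Hunk 1: at line 2 remove [owt] add [oca] -> 7 lines: xrhe lie ikfo oca wdgre rgh kzpke
Hunk 2: at line 2 remove [oca,wdgre] add [qkr,kcj,ycil] -> 8 lines: xrhe lie ikfo qkr kcj ycil rgh kzpke
Hunk 3: at line 1 remove [ikfo,qkr,kcj] add [emgt] -> 6 lines: xrhe lie emgt ycil rgh kzpke
Hunk 4: at line 2 remove [emgt] add [uuzrw,olb,gqh] -> 8 lines: xrhe lie uuzrw olb gqh ycil rgh kzpke
Final line count: 8

Answer: 8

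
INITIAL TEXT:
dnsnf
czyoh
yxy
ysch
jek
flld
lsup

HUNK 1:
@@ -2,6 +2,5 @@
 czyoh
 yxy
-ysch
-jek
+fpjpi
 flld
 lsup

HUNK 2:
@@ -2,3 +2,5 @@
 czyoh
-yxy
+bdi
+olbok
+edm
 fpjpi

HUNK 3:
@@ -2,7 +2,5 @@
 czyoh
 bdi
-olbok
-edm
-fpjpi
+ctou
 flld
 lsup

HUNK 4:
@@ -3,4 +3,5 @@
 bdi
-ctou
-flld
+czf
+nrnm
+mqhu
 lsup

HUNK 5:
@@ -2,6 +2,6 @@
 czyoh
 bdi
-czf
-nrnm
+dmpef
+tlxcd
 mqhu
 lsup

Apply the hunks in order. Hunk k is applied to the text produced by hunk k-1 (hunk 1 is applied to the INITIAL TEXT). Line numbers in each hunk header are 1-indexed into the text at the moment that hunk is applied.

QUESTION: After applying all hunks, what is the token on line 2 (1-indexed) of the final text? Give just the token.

Answer: czyoh

Derivation:
Hunk 1: at line 2 remove [ysch,jek] add [fpjpi] -> 6 lines: dnsnf czyoh yxy fpjpi flld lsup
Hunk 2: at line 2 remove [yxy] add [bdi,olbok,edm] -> 8 lines: dnsnf czyoh bdi olbok edm fpjpi flld lsup
Hunk 3: at line 2 remove [olbok,edm,fpjpi] add [ctou] -> 6 lines: dnsnf czyoh bdi ctou flld lsup
Hunk 4: at line 3 remove [ctou,flld] add [czf,nrnm,mqhu] -> 7 lines: dnsnf czyoh bdi czf nrnm mqhu lsup
Hunk 5: at line 2 remove [czf,nrnm] add [dmpef,tlxcd] -> 7 lines: dnsnf czyoh bdi dmpef tlxcd mqhu lsup
Final line 2: czyoh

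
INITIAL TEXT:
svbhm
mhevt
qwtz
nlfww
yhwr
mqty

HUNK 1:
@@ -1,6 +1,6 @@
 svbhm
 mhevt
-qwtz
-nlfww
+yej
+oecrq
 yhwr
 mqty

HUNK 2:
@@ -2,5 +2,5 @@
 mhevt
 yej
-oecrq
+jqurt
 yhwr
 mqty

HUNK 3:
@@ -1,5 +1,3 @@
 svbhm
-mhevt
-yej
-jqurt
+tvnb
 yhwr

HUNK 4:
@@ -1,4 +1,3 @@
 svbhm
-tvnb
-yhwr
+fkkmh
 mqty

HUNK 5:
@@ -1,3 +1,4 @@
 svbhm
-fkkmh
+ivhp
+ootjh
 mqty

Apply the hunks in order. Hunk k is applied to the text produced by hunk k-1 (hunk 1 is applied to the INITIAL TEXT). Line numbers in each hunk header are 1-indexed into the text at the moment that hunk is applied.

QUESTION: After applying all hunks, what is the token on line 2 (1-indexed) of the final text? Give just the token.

Hunk 1: at line 1 remove [qwtz,nlfww] add [yej,oecrq] -> 6 lines: svbhm mhevt yej oecrq yhwr mqty
Hunk 2: at line 2 remove [oecrq] add [jqurt] -> 6 lines: svbhm mhevt yej jqurt yhwr mqty
Hunk 3: at line 1 remove [mhevt,yej,jqurt] add [tvnb] -> 4 lines: svbhm tvnb yhwr mqty
Hunk 4: at line 1 remove [tvnb,yhwr] add [fkkmh] -> 3 lines: svbhm fkkmh mqty
Hunk 5: at line 1 remove [fkkmh] add [ivhp,ootjh] -> 4 lines: svbhm ivhp ootjh mqty
Final line 2: ivhp

Answer: ivhp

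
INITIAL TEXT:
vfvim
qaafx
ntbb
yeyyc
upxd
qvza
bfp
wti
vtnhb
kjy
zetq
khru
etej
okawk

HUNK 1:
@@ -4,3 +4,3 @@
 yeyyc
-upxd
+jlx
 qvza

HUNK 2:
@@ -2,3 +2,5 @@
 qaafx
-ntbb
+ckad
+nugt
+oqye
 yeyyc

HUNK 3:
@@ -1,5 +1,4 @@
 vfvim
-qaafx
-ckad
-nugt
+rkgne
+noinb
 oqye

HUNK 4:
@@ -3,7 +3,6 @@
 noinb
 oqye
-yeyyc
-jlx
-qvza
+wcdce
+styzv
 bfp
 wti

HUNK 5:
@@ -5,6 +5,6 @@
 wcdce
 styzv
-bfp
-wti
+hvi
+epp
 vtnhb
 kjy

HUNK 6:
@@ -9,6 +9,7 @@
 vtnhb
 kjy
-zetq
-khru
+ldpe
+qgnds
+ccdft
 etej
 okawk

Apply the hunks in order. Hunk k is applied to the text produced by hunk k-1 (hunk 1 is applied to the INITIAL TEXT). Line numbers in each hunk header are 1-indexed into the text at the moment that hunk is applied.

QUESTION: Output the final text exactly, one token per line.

Answer: vfvim
rkgne
noinb
oqye
wcdce
styzv
hvi
epp
vtnhb
kjy
ldpe
qgnds
ccdft
etej
okawk

Derivation:
Hunk 1: at line 4 remove [upxd] add [jlx] -> 14 lines: vfvim qaafx ntbb yeyyc jlx qvza bfp wti vtnhb kjy zetq khru etej okawk
Hunk 2: at line 2 remove [ntbb] add [ckad,nugt,oqye] -> 16 lines: vfvim qaafx ckad nugt oqye yeyyc jlx qvza bfp wti vtnhb kjy zetq khru etej okawk
Hunk 3: at line 1 remove [qaafx,ckad,nugt] add [rkgne,noinb] -> 15 lines: vfvim rkgne noinb oqye yeyyc jlx qvza bfp wti vtnhb kjy zetq khru etej okawk
Hunk 4: at line 3 remove [yeyyc,jlx,qvza] add [wcdce,styzv] -> 14 lines: vfvim rkgne noinb oqye wcdce styzv bfp wti vtnhb kjy zetq khru etej okawk
Hunk 5: at line 5 remove [bfp,wti] add [hvi,epp] -> 14 lines: vfvim rkgne noinb oqye wcdce styzv hvi epp vtnhb kjy zetq khru etej okawk
Hunk 6: at line 9 remove [zetq,khru] add [ldpe,qgnds,ccdft] -> 15 lines: vfvim rkgne noinb oqye wcdce styzv hvi epp vtnhb kjy ldpe qgnds ccdft etej okawk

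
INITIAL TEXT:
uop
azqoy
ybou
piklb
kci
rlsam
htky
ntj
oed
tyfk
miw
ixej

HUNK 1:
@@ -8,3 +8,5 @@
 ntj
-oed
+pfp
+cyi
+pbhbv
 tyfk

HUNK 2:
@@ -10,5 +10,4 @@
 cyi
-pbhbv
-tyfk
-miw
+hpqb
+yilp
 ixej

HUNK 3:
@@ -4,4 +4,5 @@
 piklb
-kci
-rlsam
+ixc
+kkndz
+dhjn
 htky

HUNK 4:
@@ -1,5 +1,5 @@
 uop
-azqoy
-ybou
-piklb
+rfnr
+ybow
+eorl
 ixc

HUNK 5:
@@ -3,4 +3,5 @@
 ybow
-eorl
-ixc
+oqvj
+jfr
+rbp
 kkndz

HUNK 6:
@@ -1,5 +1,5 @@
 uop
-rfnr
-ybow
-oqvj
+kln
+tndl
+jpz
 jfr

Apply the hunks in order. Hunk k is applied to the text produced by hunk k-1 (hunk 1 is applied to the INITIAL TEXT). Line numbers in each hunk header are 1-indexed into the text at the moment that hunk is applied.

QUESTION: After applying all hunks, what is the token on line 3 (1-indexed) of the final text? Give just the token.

Hunk 1: at line 8 remove [oed] add [pfp,cyi,pbhbv] -> 14 lines: uop azqoy ybou piklb kci rlsam htky ntj pfp cyi pbhbv tyfk miw ixej
Hunk 2: at line 10 remove [pbhbv,tyfk,miw] add [hpqb,yilp] -> 13 lines: uop azqoy ybou piklb kci rlsam htky ntj pfp cyi hpqb yilp ixej
Hunk 3: at line 4 remove [kci,rlsam] add [ixc,kkndz,dhjn] -> 14 lines: uop azqoy ybou piklb ixc kkndz dhjn htky ntj pfp cyi hpqb yilp ixej
Hunk 4: at line 1 remove [azqoy,ybou,piklb] add [rfnr,ybow,eorl] -> 14 lines: uop rfnr ybow eorl ixc kkndz dhjn htky ntj pfp cyi hpqb yilp ixej
Hunk 5: at line 3 remove [eorl,ixc] add [oqvj,jfr,rbp] -> 15 lines: uop rfnr ybow oqvj jfr rbp kkndz dhjn htky ntj pfp cyi hpqb yilp ixej
Hunk 6: at line 1 remove [rfnr,ybow,oqvj] add [kln,tndl,jpz] -> 15 lines: uop kln tndl jpz jfr rbp kkndz dhjn htky ntj pfp cyi hpqb yilp ixej
Final line 3: tndl

Answer: tndl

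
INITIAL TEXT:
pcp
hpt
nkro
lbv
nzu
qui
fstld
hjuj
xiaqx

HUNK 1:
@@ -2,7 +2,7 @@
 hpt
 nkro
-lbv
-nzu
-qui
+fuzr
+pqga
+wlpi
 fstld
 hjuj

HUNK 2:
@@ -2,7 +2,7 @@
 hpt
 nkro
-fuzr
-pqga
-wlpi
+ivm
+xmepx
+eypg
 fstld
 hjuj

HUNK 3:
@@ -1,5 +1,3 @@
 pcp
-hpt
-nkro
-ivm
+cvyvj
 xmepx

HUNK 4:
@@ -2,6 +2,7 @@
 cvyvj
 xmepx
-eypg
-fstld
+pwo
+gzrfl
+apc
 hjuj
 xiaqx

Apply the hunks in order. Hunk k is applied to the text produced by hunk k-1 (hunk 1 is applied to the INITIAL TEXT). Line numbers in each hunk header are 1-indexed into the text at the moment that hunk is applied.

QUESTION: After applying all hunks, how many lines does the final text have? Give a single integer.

Answer: 8

Derivation:
Hunk 1: at line 2 remove [lbv,nzu,qui] add [fuzr,pqga,wlpi] -> 9 lines: pcp hpt nkro fuzr pqga wlpi fstld hjuj xiaqx
Hunk 2: at line 2 remove [fuzr,pqga,wlpi] add [ivm,xmepx,eypg] -> 9 lines: pcp hpt nkro ivm xmepx eypg fstld hjuj xiaqx
Hunk 3: at line 1 remove [hpt,nkro,ivm] add [cvyvj] -> 7 lines: pcp cvyvj xmepx eypg fstld hjuj xiaqx
Hunk 4: at line 2 remove [eypg,fstld] add [pwo,gzrfl,apc] -> 8 lines: pcp cvyvj xmepx pwo gzrfl apc hjuj xiaqx
Final line count: 8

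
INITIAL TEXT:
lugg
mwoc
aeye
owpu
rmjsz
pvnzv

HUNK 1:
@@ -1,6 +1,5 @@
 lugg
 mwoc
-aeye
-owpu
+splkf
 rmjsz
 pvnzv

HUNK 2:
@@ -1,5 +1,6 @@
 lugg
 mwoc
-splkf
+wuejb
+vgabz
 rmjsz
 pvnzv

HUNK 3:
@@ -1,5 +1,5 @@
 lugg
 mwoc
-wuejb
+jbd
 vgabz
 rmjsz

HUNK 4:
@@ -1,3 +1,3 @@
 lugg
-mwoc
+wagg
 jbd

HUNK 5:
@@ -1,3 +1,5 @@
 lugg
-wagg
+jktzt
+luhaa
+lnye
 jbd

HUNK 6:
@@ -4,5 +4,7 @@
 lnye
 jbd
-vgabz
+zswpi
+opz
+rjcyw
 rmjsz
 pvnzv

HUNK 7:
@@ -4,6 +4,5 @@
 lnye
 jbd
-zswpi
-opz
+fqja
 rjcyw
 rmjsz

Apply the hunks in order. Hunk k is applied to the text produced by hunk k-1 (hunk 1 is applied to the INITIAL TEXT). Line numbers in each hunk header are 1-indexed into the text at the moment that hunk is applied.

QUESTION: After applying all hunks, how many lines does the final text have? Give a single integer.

Answer: 9

Derivation:
Hunk 1: at line 1 remove [aeye,owpu] add [splkf] -> 5 lines: lugg mwoc splkf rmjsz pvnzv
Hunk 2: at line 1 remove [splkf] add [wuejb,vgabz] -> 6 lines: lugg mwoc wuejb vgabz rmjsz pvnzv
Hunk 3: at line 1 remove [wuejb] add [jbd] -> 6 lines: lugg mwoc jbd vgabz rmjsz pvnzv
Hunk 4: at line 1 remove [mwoc] add [wagg] -> 6 lines: lugg wagg jbd vgabz rmjsz pvnzv
Hunk 5: at line 1 remove [wagg] add [jktzt,luhaa,lnye] -> 8 lines: lugg jktzt luhaa lnye jbd vgabz rmjsz pvnzv
Hunk 6: at line 4 remove [vgabz] add [zswpi,opz,rjcyw] -> 10 lines: lugg jktzt luhaa lnye jbd zswpi opz rjcyw rmjsz pvnzv
Hunk 7: at line 4 remove [zswpi,opz] add [fqja] -> 9 lines: lugg jktzt luhaa lnye jbd fqja rjcyw rmjsz pvnzv
Final line count: 9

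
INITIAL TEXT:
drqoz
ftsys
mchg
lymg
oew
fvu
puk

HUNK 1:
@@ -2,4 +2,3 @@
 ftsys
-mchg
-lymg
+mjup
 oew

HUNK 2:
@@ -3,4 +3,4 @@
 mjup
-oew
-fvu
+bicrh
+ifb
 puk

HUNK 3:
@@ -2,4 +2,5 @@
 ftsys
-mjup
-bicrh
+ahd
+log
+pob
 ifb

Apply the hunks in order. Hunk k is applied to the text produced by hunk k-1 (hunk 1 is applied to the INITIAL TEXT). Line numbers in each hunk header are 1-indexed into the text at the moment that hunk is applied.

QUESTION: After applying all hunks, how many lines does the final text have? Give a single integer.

Hunk 1: at line 2 remove [mchg,lymg] add [mjup] -> 6 lines: drqoz ftsys mjup oew fvu puk
Hunk 2: at line 3 remove [oew,fvu] add [bicrh,ifb] -> 6 lines: drqoz ftsys mjup bicrh ifb puk
Hunk 3: at line 2 remove [mjup,bicrh] add [ahd,log,pob] -> 7 lines: drqoz ftsys ahd log pob ifb puk
Final line count: 7

Answer: 7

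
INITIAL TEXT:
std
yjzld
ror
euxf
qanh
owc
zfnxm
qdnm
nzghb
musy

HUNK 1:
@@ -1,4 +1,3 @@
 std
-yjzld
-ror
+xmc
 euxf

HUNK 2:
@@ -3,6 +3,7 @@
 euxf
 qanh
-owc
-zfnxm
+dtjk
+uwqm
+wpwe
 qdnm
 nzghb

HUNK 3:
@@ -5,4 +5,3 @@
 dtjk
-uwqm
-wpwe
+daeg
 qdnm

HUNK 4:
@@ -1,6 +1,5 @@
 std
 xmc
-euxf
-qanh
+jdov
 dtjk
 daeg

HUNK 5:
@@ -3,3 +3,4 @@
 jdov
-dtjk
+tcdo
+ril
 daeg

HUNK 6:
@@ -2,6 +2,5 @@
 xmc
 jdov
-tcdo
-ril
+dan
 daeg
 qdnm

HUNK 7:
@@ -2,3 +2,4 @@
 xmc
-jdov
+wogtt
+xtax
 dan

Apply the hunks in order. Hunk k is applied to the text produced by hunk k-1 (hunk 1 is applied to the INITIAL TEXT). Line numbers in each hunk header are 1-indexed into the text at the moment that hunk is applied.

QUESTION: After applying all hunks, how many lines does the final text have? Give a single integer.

Answer: 9

Derivation:
Hunk 1: at line 1 remove [yjzld,ror] add [xmc] -> 9 lines: std xmc euxf qanh owc zfnxm qdnm nzghb musy
Hunk 2: at line 3 remove [owc,zfnxm] add [dtjk,uwqm,wpwe] -> 10 lines: std xmc euxf qanh dtjk uwqm wpwe qdnm nzghb musy
Hunk 3: at line 5 remove [uwqm,wpwe] add [daeg] -> 9 lines: std xmc euxf qanh dtjk daeg qdnm nzghb musy
Hunk 4: at line 1 remove [euxf,qanh] add [jdov] -> 8 lines: std xmc jdov dtjk daeg qdnm nzghb musy
Hunk 5: at line 3 remove [dtjk] add [tcdo,ril] -> 9 lines: std xmc jdov tcdo ril daeg qdnm nzghb musy
Hunk 6: at line 2 remove [tcdo,ril] add [dan] -> 8 lines: std xmc jdov dan daeg qdnm nzghb musy
Hunk 7: at line 2 remove [jdov] add [wogtt,xtax] -> 9 lines: std xmc wogtt xtax dan daeg qdnm nzghb musy
Final line count: 9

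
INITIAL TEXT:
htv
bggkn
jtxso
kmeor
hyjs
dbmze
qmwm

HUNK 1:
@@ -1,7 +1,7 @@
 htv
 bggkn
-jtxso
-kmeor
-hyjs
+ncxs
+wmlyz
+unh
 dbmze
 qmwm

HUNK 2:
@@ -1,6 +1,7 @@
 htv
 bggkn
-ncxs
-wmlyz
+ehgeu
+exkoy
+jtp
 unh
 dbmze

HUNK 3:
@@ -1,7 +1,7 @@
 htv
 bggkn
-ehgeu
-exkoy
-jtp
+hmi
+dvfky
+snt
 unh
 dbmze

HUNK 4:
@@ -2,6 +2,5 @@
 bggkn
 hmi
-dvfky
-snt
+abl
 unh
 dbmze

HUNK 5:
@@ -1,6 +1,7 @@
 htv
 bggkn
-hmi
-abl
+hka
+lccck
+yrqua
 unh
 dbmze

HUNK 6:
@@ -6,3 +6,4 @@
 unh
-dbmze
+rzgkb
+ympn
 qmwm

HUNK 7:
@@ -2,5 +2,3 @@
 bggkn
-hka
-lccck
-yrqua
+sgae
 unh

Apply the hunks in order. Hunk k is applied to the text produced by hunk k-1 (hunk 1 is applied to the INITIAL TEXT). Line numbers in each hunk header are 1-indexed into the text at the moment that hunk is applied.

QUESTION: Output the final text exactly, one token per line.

Answer: htv
bggkn
sgae
unh
rzgkb
ympn
qmwm

Derivation:
Hunk 1: at line 1 remove [jtxso,kmeor,hyjs] add [ncxs,wmlyz,unh] -> 7 lines: htv bggkn ncxs wmlyz unh dbmze qmwm
Hunk 2: at line 1 remove [ncxs,wmlyz] add [ehgeu,exkoy,jtp] -> 8 lines: htv bggkn ehgeu exkoy jtp unh dbmze qmwm
Hunk 3: at line 1 remove [ehgeu,exkoy,jtp] add [hmi,dvfky,snt] -> 8 lines: htv bggkn hmi dvfky snt unh dbmze qmwm
Hunk 4: at line 2 remove [dvfky,snt] add [abl] -> 7 lines: htv bggkn hmi abl unh dbmze qmwm
Hunk 5: at line 1 remove [hmi,abl] add [hka,lccck,yrqua] -> 8 lines: htv bggkn hka lccck yrqua unh dbmze qmwm
Hunk 6: at line 6 remove [dbmze] add [rzgkb,ympn] -> 9 lines: htv bggkn hka lccck yrqua unh rzgkb ympn qmwm
Hunk 7: at line 2 remove [hka,lccck,yrqua] add [sgae] -> 7 lines: htv bggkn sgae unh rzgkb ympn qmwm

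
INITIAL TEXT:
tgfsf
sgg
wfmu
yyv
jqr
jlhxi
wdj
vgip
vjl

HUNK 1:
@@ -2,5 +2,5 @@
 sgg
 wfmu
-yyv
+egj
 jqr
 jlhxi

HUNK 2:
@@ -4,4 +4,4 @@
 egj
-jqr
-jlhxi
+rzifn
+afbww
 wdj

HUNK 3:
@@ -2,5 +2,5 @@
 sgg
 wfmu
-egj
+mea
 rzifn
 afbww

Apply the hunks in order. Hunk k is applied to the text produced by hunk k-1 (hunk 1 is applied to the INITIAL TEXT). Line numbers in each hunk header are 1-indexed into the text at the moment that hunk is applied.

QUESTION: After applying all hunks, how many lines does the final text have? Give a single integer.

Answer: 9

Derivation:
Hunk 1: at line 2 remove [yyv] add [egj] -> 9 lines: tgfsf sgg wfmu egj jqr jlhxi wdj vgip vjl
Hunk 2: at line 4 remove [jqr,jlhxi] add [rzifn,afbww] -> 9 lines: tgfsf sgg wfmu egj rzifn afbww wdj vgip vjl
Hunk 3: at line 2 remove [egj] add [mea] -> 9 lines: tgfsf sgg wfmu mea rzifn afbww wdj vgip vjl
Final line count: 9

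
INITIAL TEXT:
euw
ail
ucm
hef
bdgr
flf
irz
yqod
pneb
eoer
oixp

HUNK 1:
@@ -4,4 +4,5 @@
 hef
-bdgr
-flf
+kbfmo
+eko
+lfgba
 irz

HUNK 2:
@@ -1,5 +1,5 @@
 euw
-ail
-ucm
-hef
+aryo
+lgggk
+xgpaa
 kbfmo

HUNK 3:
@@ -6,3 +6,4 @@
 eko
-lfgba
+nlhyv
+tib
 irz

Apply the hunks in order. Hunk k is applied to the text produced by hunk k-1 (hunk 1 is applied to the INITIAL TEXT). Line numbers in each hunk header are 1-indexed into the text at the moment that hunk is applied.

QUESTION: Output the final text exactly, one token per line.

Hunk 1: at line 4 remove [bdgr,flf] add [kbfmo,eko,lfgba] -> 12 lines: euw ail ucm hef kbfmo eko lfgba irz yqod pneb eoer oixp
Hunk 2: at line 1 remove [ail,ucm,hef] add [aryo,lgggk,xgpaa] -> 12 lines: euw aryo lgggk xgpaa kbfmo eko lfgba irz yqod pneb eoer oixp
Hunk 3: at line 6 remove [lfgba] add [nlhyv,tib] -> 13 lines: euw aryo lgggk xgpaa kbfmo eko nlhyv tib irz yqod pneb eoer oixp

Answer: euw
aryo
lgggk
xgpaa
kbfmo
eko
nlhyv
tib
irz
yqod
pneb
eoer
oixp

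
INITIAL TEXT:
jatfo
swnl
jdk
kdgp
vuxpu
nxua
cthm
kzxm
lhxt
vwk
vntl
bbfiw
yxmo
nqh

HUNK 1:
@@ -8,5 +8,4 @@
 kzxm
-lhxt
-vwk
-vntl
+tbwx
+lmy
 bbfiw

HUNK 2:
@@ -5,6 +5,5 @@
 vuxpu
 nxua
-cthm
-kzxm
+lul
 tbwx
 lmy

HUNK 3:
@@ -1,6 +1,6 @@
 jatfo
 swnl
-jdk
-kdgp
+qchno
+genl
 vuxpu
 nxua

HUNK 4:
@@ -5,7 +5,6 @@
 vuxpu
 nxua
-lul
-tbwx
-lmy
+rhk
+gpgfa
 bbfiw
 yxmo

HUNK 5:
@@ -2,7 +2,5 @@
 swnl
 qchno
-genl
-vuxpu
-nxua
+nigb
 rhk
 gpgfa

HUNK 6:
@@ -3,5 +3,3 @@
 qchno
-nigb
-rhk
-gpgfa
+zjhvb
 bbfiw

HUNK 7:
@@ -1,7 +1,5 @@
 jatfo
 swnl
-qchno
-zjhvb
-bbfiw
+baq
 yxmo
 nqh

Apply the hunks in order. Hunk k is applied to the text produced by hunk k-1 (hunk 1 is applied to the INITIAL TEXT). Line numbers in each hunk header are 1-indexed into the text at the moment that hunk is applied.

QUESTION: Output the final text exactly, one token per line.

Hunk 1: at line 8 remove [lhxt,vwk,vntl] add [tbwx,lmy] -> 13 lines: jatfo swnl jdk kdgp vuxpu nxua cthm kzxm tbwx lmy bbfiw yxmo nqh
Hunk 2: at line 5 remove [cthm,kzxm] add [lul] -> 12 lines: jatfo swnl jdk kdgp vuxpu nxua lul tbwx lmy bbfiw yxmo nqh
Hunk 3: at line 1 remove [jdk,kdgp] add [qchno,genl] -> 12 lines: jatfo swnl qchno genl vuxpu nxua lul tbwx lmy bbfiw yxmo nqh
Hunk 4: at line 5 remove [lul,tbwx,lmy] add [rhk,gpgfa] -> 11 lines: jatfo swnl qchno genl vuxpu nxua rhk gpgfa bbfiw yxmo nqh
Hunk 5: at line 2 remove [genl,vuxpu,nxua] add [nigb] -> 9 lines: jatfo swnl qchno nigb rhk gpgfa bbfiw yxmo nqh
Hunk 6: at line 3 remove [nigb,rhk,gpgfa] add [zjhvb] -> 7 lines: jatfo swnl qchno zjhvb bbfiw yxmo nqh
Hunk 7: at line 1 remove [qchno,zjhvb,bbfiw] add [baq] -> 5 lines: jatfo swnl baq yxmo nqh

Answer: jatfo
swnl
baq
yxmo
nqh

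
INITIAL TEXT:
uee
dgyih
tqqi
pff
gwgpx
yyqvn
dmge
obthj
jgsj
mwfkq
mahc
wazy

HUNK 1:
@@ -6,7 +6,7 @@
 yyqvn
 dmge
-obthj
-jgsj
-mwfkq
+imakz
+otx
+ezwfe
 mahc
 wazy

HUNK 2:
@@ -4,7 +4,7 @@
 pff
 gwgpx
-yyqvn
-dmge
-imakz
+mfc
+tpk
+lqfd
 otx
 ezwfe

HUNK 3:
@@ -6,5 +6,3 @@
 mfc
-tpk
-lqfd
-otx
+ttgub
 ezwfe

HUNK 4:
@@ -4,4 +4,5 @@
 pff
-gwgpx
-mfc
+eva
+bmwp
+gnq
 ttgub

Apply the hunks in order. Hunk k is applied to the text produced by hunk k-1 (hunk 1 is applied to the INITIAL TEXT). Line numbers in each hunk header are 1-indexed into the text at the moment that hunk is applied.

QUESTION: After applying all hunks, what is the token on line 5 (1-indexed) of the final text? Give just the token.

Hunk 1: at line 6 remove [obthj,jgsj,mwfkq] add [imakz,otx,ezwfe] -> 12 lines: uee dgyih tqqi pff gwgpx yyqvn dmge imakz otx ezwfe mahc wazy
Hunk 2: at line 4 remove [yyqvn,dmge,imakz] add [mfc,tpk,lqfd] -> 12 lines: uee dgyih tqqi pff gwgpx mfc tpk lqfd otx ezwfe mahc wazy
Hunk 3: at line 6 remove [tpk,lqfd,otx] add [ttgub] -> 10 lines: uee dgyih tqqi pff gwgpx mfc ttgub ezwfe mahc wazy
Hunk 4: at line 4 remove [gwgpx,mfc] add [eva,bmwp,gnq] -> 11 lines: uee dgyih tqqi pff eva bmwp gnq ttgub ezwfe mahc wazy
Final line 5: eva

Answer: eva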